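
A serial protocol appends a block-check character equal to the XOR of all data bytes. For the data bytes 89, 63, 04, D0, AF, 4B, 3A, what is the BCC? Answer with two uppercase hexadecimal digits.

XOR the bytes together:
  start with 0x89
  0x89 ⊕ 0x63 = 0xEA
  0xEA ⊕ 0x04 = 0xEE
  0xEE ⊕ 0xD0 = 0x3E
  0x3E ⊕ 0xAF = 0x91
  0x91 ⊕ 0x4B = 0xDA
  0xDA ⊕ 0x3A = 0xE0

E0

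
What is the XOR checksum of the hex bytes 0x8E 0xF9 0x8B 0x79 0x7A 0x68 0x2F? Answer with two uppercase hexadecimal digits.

XOR the bytes together:
  start with 0x8E
  0x8E ⊕ 0xF9 = 0x77
  0x77 ⊕ 0x8B = 0xFC
  0xFC ⊕ 0x79 = 0x85
  0x85 ⊕ 0x7A = 0xFF
  0xFF ⊕ 0x68 = 0x97
  0x97 ⊕ 0x2F = 0xB8

B8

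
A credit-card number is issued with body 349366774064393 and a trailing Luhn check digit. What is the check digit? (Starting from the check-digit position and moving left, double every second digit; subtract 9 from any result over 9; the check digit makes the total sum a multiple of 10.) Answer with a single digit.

1

Partial digits right→left: 3 9 3 4 6 0 4 7 7 6 6 3 9 4 3
Double every second digit counting from the check-digit position (so the 1st, 3rd, 5th, ... of the partial from the right).
  doubled (with −9 where >9): 6 6 3 8 5 3 9 6 → sum 46
  kept as-is: 9 4 0 7 6 3 4 → sum 33
Total = 46 + 33 = 79.
Check digit = (10 − (79 mod 10)) mod 10 = 1.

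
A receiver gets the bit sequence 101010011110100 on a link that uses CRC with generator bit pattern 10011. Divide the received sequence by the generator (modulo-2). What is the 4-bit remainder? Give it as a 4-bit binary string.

Modulo-2 division of 101010011110100 by 10011:
  pos 0: 10101 XOR 10011 = 00110
  pos 2: 11000 XOR 10011 = 01011
  pos 3: 10111 XOR 10011 = 00100
  pos 5: 10011 XOR 10011 = 00000
  pos 10: 10100 XOR 10011 = 00111
Remainder = 0111 (nonzero — an error is detected).

0111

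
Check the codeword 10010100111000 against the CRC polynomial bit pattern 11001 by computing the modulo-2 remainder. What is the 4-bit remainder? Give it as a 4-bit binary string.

1000

Modulo-2 division of 10010100111000 by 11001:
  pos 0: 10010 XOR 11001 = 01011
  pos 1: 10111 XOR 11001 = 01110
  pos 2: 11100 XOR 11001 = 00101
  pos 4: 10101 XOR 11001 = 01100
  pos 5: 11001 XOR 11001 = 00000
Remainder = 1000 (nonzero — an error is detected).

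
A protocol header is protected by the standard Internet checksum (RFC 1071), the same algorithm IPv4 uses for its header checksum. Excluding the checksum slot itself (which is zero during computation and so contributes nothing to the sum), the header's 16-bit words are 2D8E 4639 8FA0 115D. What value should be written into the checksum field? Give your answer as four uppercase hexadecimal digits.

EB3A

One's-complement addition (fold any carry out of bit 15 back into bit 0):
  0x2D8E + 0x4639 = 0x073C7
  0x73C7 + 0x8FA0 = 0x10367 → wrap carry → 0x0368
  0x0368 + 0x115D = 0x014C5
One's-complement sum = 0x14C5.
Checksum = ~0x14C5 & 0xFFFF = 0xEB3A.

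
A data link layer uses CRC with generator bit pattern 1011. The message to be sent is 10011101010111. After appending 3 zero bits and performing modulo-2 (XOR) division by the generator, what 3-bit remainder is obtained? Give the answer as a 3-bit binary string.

111

Append 3 zeros: 10011101010111000. Divide by 1011 (XOR where the leading bit is 1):
  pos 0: 1001 XOR 1011 = 0010
  pos 2: 1011 XOR 1011 = 0000
  pos 7: 1010 XOR 1011 = 0001
  pos 10: 1111 XOR 1011 = 0100
  pos 11: 1000 XOR 1011 = 0011
  pos 13: 1100 XOR 1011 = 0111
Remainder (last 3 bits) = 111. This is the CRC / FCS.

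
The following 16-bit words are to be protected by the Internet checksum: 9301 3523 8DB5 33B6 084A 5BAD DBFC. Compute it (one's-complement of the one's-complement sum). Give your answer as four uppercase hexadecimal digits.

367B

One's-complement addition (fold any carry out of bit 15 back into bit 0):
  0x9301 + 0x3523 = 0x0C824
  0xC824 + 0x8DB5 = 0x155D9 → wrap carry → 0x55DA
  0x55DA + 0x33B6 = 0x08990
  0x8990 + 0x084A = 0x091DA
  0x91DA + 0x5BAD = 0x0ED87
  0xED87 + 0xDBFC = 0x1C983 → wrap carry → 0xC984
One's-complement sum = 0xC984.
Checksum = ~0xC984 & 0xFFFF = 0x367B.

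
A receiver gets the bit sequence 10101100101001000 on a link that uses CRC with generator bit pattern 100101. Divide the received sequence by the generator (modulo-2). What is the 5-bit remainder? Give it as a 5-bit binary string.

00000

Modulo-2 division of 10101100101001000 by 100101:
  pos 0: 101011 XOR 100101 = 001110
  pos 2: 111000 XOR 100101 = 011101
  pos 3: 111011 XOR 100101 = 011110
  pos 4: 111100 XOR 100101 = 011001
  pos 5: 110011 XOR 100101 = 010110
  pos 6: 101100 XOR 100101 = 001001
  pos 8: 100101 XOR 100101 = 000000
Remainder = 00000 (zero — the frame passes the CRC check).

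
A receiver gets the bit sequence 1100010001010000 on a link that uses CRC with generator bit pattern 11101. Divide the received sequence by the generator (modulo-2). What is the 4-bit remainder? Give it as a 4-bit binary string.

1000

Modulo-2 division of 1100010001010000 by 11101:
  pos 0: 11000 XOR 11101 = 00101
  pos 2: 10110 XOR 11101 = 01011
  pos 3: 10110 XOR 11101 = 01011
  pos 4: 10110 XOR 11101 = 01011
  pos 5: 10111 XOR 11101 = 01010
  pos 6: 10100 XOR 11101 = 01001
  pos 7: 10011 XOR 11101 = 01110
  pos 8: 11100 XOR 11101 = 00001
Remainder = 1000 (nonzero — an error is detected).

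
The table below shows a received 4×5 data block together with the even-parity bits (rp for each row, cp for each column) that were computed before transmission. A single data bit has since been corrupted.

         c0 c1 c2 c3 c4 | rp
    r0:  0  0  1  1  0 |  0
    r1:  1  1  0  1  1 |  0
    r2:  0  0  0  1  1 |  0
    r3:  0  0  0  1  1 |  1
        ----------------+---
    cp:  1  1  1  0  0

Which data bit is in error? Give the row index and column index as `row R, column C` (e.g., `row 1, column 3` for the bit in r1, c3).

row 3, column 4

Recompute each row's even parity and compare to rp:
  r0: data parity 0, sent rp 0 → ok
  r1: data parity 0, sent rp 0 → ok
  r2: data parity 0, sent rp 0 → ok
  r3: data parity 0, sent rp 1 → mismatch
Recompute each column's even parity and compare to cp:
  c0: data parity 1, sent cp 1 → ok
  c1: data parity 1, sent cp 1 → ok
  c2: data parity 1, sent cp 1 → ok
  c3: data parity 0, sent cp 0 → ok
  c4: data parity 1, sent cp 0 → mismatch
Exactly one row (r3) and one column (c4) fail → the flipped bit is at their intersection.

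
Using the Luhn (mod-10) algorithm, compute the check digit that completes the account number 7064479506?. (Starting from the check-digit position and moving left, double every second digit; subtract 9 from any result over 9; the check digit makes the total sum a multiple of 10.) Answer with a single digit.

Partial digits right→left: 6 0 5 9 7 4 4 6 0 7
Double every second digit counting from the check-digit position (so the 1st, 3rd, 5th, ... of the partial from the right).
  doubled (with −9 where >9): 3 1 5 8 0 → sum 17
  kept as-is: 0 9 4 6 7 → sum 26
Total = 17 + 26 = 43.
Check digit = (10 − (43 mod 10)) mod 10 = 7.

7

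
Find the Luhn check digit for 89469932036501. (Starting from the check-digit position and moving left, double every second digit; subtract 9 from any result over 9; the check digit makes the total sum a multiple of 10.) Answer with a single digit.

Partial digits right→left: 1 0 5 6 3 0 2 3 9 9 6 4 9 8
Double every second digit counting from the check-digit position (so the 1st, 3rd, 5th, ... of the partial from the right).
  doubled (with −9 where >9): 2 1 6 4 9 3 9 → sum 34
  kept as-is: 0 6 0 3 9 4 8 → sum 30
Total = 34 + 30 = 64.
Check digit = (10 − (64 mod 10)) mod 10 = 6.

6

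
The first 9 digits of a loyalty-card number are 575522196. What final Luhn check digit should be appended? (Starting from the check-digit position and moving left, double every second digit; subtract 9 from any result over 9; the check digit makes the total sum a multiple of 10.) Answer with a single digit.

Partial digits right→left: 6 9 1 2 2 5 5 7 5
Double every second digit counting from the check-digit position (so the 1st, 3rd, 5th, ... of the partial from the right).
  doubled (with −9 where >9): 3 2 4 1 1 → sum 11
  kept as-is: 9 2 5 7 → sum 23
Total = 11 + 23 = 34.
Check digit = (10 − (34 mod 10)) mod 10 = 6.

6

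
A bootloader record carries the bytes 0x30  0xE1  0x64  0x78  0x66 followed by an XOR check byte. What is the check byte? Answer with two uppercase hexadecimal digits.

AB

XOR the bytes together:
  start with 0x30
  0x30 ⊕ 0xE1 = 0xD1
  0xD1 ⊕ 0x64 = 0xB5
  0xB5 ⊕ 0x78 = 0xCD
  0xCD ⊕ 0x66 = 0xAB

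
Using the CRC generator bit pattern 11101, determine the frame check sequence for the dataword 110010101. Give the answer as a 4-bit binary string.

1011

Append 4 zeros: 1100101010000. Divide by 11101 (XOR where the leading bit is 1):
  pos 0: 11001 XOR 11101 = 00100
  pos 2: 10001 XOR 11101 = 01100
  pos 3: 11000 XOR 11101 = 00101
  pos 5: 10110 XOR 11101 = 01011
  pos 6: 10110 XOR 11101 = 01011
  pos 7: 10110 XOR 11101 = 01011
  pos 8: 10110 XOR 11101 = 01011
Remainder (last 4 bits) = 1011. This is the CRC / FCS.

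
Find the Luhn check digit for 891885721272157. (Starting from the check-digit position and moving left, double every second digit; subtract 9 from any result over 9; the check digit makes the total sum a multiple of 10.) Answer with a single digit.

Partial digits right→left: 7 5 1 2 7 2 1 2 7 5 8 8 1 9 8
Double every second digit counting from the check-digit position (so the 1st, 3rd, 5th, ... of the partial from the right).
  doubled (with −9 where >9): 5 2 5 2 5 7 2 7 → sum 35
  kept as-is: 5 2 2 2 5 8 9 → sum 33
Total = 35 + 33 = 68.
Check digit = (10 − (68 mod 10)) mod 10 = 2.

2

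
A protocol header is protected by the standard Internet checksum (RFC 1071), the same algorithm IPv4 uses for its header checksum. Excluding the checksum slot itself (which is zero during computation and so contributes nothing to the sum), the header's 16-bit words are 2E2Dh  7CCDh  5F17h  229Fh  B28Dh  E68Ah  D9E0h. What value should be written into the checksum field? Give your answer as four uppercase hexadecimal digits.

One's-complement addition (fold any carry out of bit 15 back into bit 0):
  0x2E2D + 0x7CCD = 0x0AAFA
  0xAAFA + 0x5F17 = 0x10A11 → wrap carry → 0x0A12
  0x0A12 + 0x229F = 0x02CB1
  0x2CB1 + 0xB28D = 0x0DF3E
  0xDF3E + 0xE68A = 0x1C5C8 → wrap carry → 0xC5C9
  0xC5C9 + 0xD9E0 = 0x19FA9 → wrap carry → 0x9FAA
One's-complement sum = 0x9FAA.
Checksum = ~0x9FAA & 0xFFFF = 0x6055.

6055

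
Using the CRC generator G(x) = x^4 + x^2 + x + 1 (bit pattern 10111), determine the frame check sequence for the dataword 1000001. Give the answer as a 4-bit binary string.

1111

Append 4 zeros: 10000010000. Divide by 10111 (XOR where the leading bit is 1):
  pos 0: 10000 XOR 10111 = 00111
  pos 2: 11101 XOR 10111 = 01010
  pos 3: 10100 XOR 10111 = 00011
  pos 6: 11000 XOR 10111 = 01111
Remainder (last 4 bits) = 1111. This is the CRC / FCS.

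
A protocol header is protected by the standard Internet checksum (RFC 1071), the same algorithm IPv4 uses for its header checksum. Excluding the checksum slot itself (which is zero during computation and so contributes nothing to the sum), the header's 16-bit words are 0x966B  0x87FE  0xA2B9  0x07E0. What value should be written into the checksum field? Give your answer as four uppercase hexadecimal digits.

36FC

One's-complement addition (fold any carry out of bit 15 back into bit 0):
  0x966B + 0x87FE = 0x11E69 → wrap carry → 0x1E6A
  0x1E6A + 0xA2B9 = 0x0C123
  0xC123 + 0x07E0 = 0x0C903
One's-complement sum = 0xC903.
Checksum = ~0xC903 & 0xFFFF = 0x36FC.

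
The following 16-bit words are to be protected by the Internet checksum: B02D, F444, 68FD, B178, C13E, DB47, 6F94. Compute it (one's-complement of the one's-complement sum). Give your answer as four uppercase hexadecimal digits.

34FC

One's-complement addition (fold any carry out of bit 15 back into bit 0):
  0xB02D + 0xF444 = 0x1A471 → wrap carry → 0xA472
  0xA472 + 0x68FD = 0x10D6F → wrap carry → 0x0D70
  0x0D70 + 0xB178 = 0x0BEE8
  0xBEE8 + 0xC13E = 0x18026 → wrap carry → 0x8027
  0x8027 + 0xDB47 = 0x15B6E → wrap carry → 0x5B6F
  0x5B6F + 0x6F94 = 0x0CB03
One's-complement sum = 0xCB03.
Checksum = ~0xCB03 & 0xFFFF = 0x34FC.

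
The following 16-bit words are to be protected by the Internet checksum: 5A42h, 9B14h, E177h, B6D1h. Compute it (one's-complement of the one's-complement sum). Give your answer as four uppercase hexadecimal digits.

725F

One's-complement addition (fold any carry out of bit 15 back into bit 0):
  0x5A42 + 0x9B14 = 0x0F556
  0xF556 + 0xE177 = 0x1D6CD → wrap carry → 0xD6CE
  0xD6CE + 0xB6D1 = 0x18D9F → wrap carry → 0x8DA0
One's-complement sum = 0x8DA0.
Checksum = ~0x8DA0 & 0xFFFF = 0x725F.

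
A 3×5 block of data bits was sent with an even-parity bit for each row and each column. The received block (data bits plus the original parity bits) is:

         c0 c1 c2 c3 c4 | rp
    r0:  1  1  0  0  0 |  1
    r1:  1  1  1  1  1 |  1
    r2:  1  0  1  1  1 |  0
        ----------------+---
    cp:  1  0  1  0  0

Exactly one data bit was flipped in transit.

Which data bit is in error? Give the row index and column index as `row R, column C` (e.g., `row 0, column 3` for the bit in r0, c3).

row 0, column 2

Recompute each row's even parity and compare to rp:
  r0: data parity 0, sent rp 1 → mismatch
  r1: data parity 1, sent rp 1 → ok
  r2: data parity 0, sent rp 0 → ok
Recompute each column's even parity and compare to cp:
  c0: data parity 1, sent cp 1 → ok
  c1: data parity 0, sent cp 0 → ok
  c2: data parity 0, sent cp 1 → mismatch
  c3: data parity 0, sent cp 0 → ok
  c4: data parity 0, sent cp 0 → ok
Exactly one row (r0) and one column (c2) fail → the flipped bit is at their intersection.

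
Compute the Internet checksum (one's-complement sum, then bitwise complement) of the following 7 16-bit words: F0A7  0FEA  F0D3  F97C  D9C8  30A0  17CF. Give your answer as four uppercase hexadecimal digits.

One's-complement addition (fold any carry out of bit 15 back into bit 0):
  0xF0A7 + 0x0FEA = 0x10091 → wrap carry → 0x0092
  0x0092 + 0xF0D3 = 0x0F165
  0xF165 + 0xF97C = 0x1EAE1 → wrap carry → 0xEAE2
  0xEAE2 + 0xD9C8 = 0x1C4AA → wrap carry → 0xC4AB
  0xC4AB + 0x30A0 = 0x0F54B
  0xF54B + 0x17CF = 0x10D1A → wrap carry → 0x0D1B
One's-complement sum = 0x0D1B.
Checksum = ~0x0D1B & 0xFFFF = 0xF2E4.

F2E4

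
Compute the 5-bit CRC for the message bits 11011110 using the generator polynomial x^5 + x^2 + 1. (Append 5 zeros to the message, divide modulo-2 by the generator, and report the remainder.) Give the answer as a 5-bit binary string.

Append 5 zeros: 1101111000000. Divide by 100101 (XOR where the leading bit is 1):
  pos 0: 110111 XOR 100101 = 010010
  pos 1: 100101 XOR 100101 = 000000
Remainder (last 5 bits) = 00000. This is the CRC / FCS.

00000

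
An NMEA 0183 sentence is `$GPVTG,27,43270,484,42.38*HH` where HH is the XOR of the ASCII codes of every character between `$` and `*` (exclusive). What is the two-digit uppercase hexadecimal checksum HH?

7E

XOR the ASCII codes of the payload characters:
  'G' = 0x47 → acc = 0x47
  'P' = 0x50 → acc = 0x17
  'V' = 0x56 → acc = 0x41
  'T' = 0x54 → acc = 0x15
  'G' = 0x47 → acc = 0x52
  ',' = 0x2C → acc = 0x7E
  '2' = 0x32 → acc = 0x4C
  '7' = 0x37 → acc = 0x7B
  ',' = 0x2C → acc = 0x57
  '4' = 0x34 → acc = 0x63
  '3' = 0x33 → acc = 0x50
  '2' = 0x32 → acc = 0x62
  '7' = 0x37 → acc = 0x55
  '0' = 0x30 → acc = 0x65
  ',' = 0x2C → acc = 0x49
  '4' = 0x34 → acc = 0x7D
  '8' = 0x38 → acc = 0x45
  '4' = 0x34 → acc = 0x71
  ',' = 0x2C → acc = 0x5D
  '4' = 0x34 → acc = 0x69
  '2' = 0x32 → acc = 0x5B
  '.' = 0x2E → acc = 0x75
  '3' = 0x33 → acc = 0x46
  '8' = 0x38 → acc = 0x7E
Checksum = 0x7E.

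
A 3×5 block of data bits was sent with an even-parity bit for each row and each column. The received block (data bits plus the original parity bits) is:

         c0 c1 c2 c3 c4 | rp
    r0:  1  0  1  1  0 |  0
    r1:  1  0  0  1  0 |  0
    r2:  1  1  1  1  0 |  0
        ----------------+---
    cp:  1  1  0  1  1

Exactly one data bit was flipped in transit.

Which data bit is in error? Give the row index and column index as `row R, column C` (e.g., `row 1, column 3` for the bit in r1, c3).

Recompute each row's even parity and compare to rp:
  r0: data parity 1, sent rp 0 → mismatch
  r1: data parity 0, sent rp 0 → ok
  r2: data parity 0, sent rp 0 → ok
Recompute each column's even parity and compare to cp:
  c0: data parity 1, sent cp 1 → ok
  c1: data parity 1, sent cp 1 → ok
  c2: data parity 0, sent cp 0 → ok
  c3: data parity 1, sent cp 1 → ok
  c4: data parity 0, sent cp 1 → mismatch
Exactly one row (r0) and one column (c4) fail → the flipped bit is at their intersection.

row 0, column 4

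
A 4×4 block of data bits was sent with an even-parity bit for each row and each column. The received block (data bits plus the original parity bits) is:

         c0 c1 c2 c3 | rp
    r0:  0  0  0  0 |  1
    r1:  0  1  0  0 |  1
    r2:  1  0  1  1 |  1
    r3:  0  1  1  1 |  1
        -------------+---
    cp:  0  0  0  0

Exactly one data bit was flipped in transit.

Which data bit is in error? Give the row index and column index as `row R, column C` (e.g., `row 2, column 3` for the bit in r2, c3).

Recompute each row's even parity and compare to rp:
  r0: data parity 0, sent rp 1 → mismatch
  r1: data parity 1, sent rp 1 → ok
  r2: data parity 1, sent rp 1 → ok
  r3: data parity 1, sent rp 1 → ok
Recompute each column's even parity and compare to cp:
  c0: data parity 1, sent cp 0 → mismatch
  c1: data parity 0, sent cp 0 → ok
  c2: data parity 0, sent cp 0 → ok
  c3: data parity 0, sent cp 0 → ok
Exactly one row (r0) and one column (c0) fail → the flipped bit is at their intersection.

row 0, column 0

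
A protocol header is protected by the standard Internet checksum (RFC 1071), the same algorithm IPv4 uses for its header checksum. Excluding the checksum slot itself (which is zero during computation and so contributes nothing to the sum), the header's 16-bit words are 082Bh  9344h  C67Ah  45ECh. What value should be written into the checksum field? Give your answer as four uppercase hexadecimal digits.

5829

One's-complement addition (fold any carry out of bit 15 back into bit 0):
  0x082B + 0x9344 = 0x09B6F
  0x9B6F + 0xC67A = 0x161E9 → wrap carry → 0x61EA
  0x61EA + 0x45EC = 0x0A7D6
One's-complement sum = 0xA7D6.
Checksum = ~0xA7D6 & 0xFFFF = 0x5829.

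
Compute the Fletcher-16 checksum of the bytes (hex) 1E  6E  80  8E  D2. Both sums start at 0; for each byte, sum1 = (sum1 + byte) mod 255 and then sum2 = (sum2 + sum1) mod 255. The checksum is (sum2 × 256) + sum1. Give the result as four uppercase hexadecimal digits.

Running sums (mod 255):
  after byte 0 (1E): sum1=30, sum2=30
  after byte 1 (6E): sum1=140, sum2=170
  after byte 2 (80): sum1=13, sum2=183
  after byte 3 (8E): sum1=155, sum2=83
  after byte 4 (D2): sum1=110, sum2=193
Checksum = sum2·256 + sum1 = 193·256 + 110 = 49518 = 0xC16E.

C16E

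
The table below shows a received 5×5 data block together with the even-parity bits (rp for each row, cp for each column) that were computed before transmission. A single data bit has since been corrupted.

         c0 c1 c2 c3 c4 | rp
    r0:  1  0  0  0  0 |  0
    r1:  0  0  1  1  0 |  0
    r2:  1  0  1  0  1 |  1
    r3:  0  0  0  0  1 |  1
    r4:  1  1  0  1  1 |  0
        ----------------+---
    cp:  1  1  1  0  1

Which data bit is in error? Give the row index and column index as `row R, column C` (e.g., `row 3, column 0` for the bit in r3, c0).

Recompute each row's even parity and compare to rp:
  r0: data parity 1, sent rp 0 → mismatch
  r1: data parity 0, sent rp 0 → ok
  r2: data parity 1, sent rp 1 → ok
  r3: data parity 1, sent rp 1 → ok
  r4: data parity 0, sent rp 0 → ok
Recompute each column's even parity and compare to cp:
  c0: data parity 1, sent cp 1 → ok
  c1: data parity 1, sent cp 1 → ok
  c2: data parity 0, sent cp 1 → mismatch
  c3: data parity 0, sent cp 0 → ok
  c4: data parity 1, sent cp 1 → ok
Exactly one row (r0) and one column (c2) fail → the flipped bit is at their intersection.

row 0, column 2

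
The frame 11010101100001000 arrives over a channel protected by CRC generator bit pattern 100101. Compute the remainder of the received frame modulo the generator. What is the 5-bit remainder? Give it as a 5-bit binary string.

00000

Modulo-2 division of 11010101100001000 by 100101:
  pos 0: 110101 XOR 100101 = 010000
  pos 1: 100000 XOR 100101 = 000101
  pos 4: 101110 XOR 100101 = 001011
  pos 6: 101100 XOR 100101 = 001001
  pos 8: 100101 XOR 100101 = 000000
Remainder = 00000 (zero — the frame passes the CRC check).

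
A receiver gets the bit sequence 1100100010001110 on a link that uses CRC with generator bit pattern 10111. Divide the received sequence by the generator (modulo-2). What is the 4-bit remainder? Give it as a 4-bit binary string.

Modulo-2 division of 1100100010001110 by 10111:
  pos 0: 11001 XOR 10111 = 01110
  pos 1: 11100 XOR 10111 = 01011
  pos 2: 10110 XOR 10111 = 00001
  pos 6: 10100 XOR 10111 = 00011
  pos 9: 11011 XOR 10111 = 01100
  pos 10: 11001 XOR 10111 = 01110
  pos 11: 11100 XOR 10111 = 01011
Remainder = 1011 (nonzero — an error is detected).

1011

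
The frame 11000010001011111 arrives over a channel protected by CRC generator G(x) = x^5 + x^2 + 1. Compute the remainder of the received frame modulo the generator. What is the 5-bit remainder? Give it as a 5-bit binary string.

00000

Modulo-2 division of 11000010001011111 by 100101:
  pos 0: 110000 XOR 100101 = 010101
  pos 1: 101011 XOR 100101 = 001110
  pos 3: 111000 XOR 100101 = 011101
  pos 4: 111010 XOR 100101 = 011111
  pos 5: 111111 XOR 100101 = 011010
  pos 6: 110100 XOR 100101 = 010001
  pos 7: 100011 XOR 100101 = 000110
  pos 10: 110111 XOR 100101 = 010010
  pos 11: 100101 XOR 100101 = 000000
Remainder = 00000 (zero — the frame passes the CRC check).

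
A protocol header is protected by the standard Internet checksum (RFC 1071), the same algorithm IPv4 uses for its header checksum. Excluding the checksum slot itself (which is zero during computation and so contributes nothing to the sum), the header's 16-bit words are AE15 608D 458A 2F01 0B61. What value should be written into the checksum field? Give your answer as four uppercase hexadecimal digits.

7170

One's-complement addition (fold any carry out of bit 15 back into bit 0):
  0xAE15 + 0x608D = 0x10EA2 → wrap carry → 0x0EA3
  0x0EA3 + 0x458A = 0x0542D
  0x542D + 0x2F01 = 0x0832E
  0x832E + 0x0B61 = 0x08E8F
One's-complement sum = 0x8E8F.
Checksum = ~0x8E8F & 0xFFFF = 0x7170.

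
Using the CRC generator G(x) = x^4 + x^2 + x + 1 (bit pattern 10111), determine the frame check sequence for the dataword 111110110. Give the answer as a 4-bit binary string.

Append 4 zeros: 1111101100000. Divide by 10111 (XOR where the leading bit is 1):
  pos 0: 11111 XOR 10111 = 01000
  pos 1: 10000 XOR 10111 = 00111
  pos 3: 11111 XOR 10111 = 01000
  pos 4: 10000 XOR 10111 = 00111
  pos 6: 11100 XOR 10111 = 01011
  pos 7: 10110 XOR 10111 = 00001
Remainder (last 4 bits) = 0010. This is the CRC / FCS.

0010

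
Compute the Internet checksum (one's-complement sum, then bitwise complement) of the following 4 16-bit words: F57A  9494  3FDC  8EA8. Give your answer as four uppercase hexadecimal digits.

A76B

One's-complement addition (fold any carry out of bit 15 back into bit 0):
  0xF57A + 0x9494 = 0x18A0E → wrap carry → 0x8A0F
  0x8A0F + 0x3FDC = 0x0C9EB
  0xC9EB + 0x8EA8 = 0x15893 → wrap carry → 0x5894
One's-complement sum = 0x5894.
Checksum = ~0x5894 & 0xFFFF = 0xA76B.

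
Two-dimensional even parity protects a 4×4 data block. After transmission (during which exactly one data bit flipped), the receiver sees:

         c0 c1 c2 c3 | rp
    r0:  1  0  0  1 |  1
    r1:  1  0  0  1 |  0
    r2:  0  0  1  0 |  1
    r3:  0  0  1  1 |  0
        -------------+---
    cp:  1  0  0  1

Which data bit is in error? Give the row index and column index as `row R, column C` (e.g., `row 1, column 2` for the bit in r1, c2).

row 0, column 0

Recompute each row's even parity and compare to rp:
  r0: data parity 0, sent rp 1 → mismatch
  r1: data parity 0, sent rp 0 → ok
  r2: data parity 1, sent rp 1 → ok
  r3: data parity 0, sent rp 0 → ok
Recompute each column's even parity and compare to cp:
  c0: data parity 0, sent cp 1 → mismatch
  c1: data parity 0, sent cp 0 → ok
  c2: data parity 0, sent cp 0 → ok
  c3: data parity 1, sent cp 1 → ok
Exactly one row (r0) and one column (c0) fail → the flipped bit is at their intersection.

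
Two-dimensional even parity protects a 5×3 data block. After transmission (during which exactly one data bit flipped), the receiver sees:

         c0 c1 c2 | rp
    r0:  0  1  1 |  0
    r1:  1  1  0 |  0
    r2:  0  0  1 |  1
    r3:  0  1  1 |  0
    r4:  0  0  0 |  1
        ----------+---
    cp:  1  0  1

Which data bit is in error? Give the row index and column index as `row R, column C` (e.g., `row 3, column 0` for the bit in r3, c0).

Recompute each row's even parity and compare to rp:
  r0: data parity 0, sent rp 0 → ok
  r1: data parity 0, sent rp 0 → ok
  r2: data parity 1, sent rp 1 → ok
  r3: data parity 0, sent rp 0 → ok
  r4: data parity 0, sent rp 1 → mismatch
Recompute each column's even parity and compare to cp:
  c0: data parity 1, sent cp 1 → ok
  c1: data parity 1, sent cp 0 → mismatch
  c2: data parity 1, sent cp 1 → ok
Exactly one row (r4) and one column (c1) fail → the flipped bit is at their intersection.

row 4, column 1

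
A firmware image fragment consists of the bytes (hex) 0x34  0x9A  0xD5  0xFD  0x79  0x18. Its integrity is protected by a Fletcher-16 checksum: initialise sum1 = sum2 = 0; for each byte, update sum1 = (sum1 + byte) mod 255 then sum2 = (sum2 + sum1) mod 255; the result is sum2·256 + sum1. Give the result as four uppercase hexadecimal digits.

Running sums (mod 255):
  after byte 0 (0x34): sum1=52, sum2=52
  after byte 1 (0x9A): sum1=206, sum2=3
  after byte 2 (0xD5): sum1=164, sum2=167
  after byte 3 (0xFD): sum1=162, sum2=74
  after byte 4 (0x79): sum1=28, sum2=102
  after byte 5 (0x18): sum1=52, sum2=154
Checksum = sum2·256 + sum1 = 154·256 + 52 = 39476 = 0x9A34.

9A34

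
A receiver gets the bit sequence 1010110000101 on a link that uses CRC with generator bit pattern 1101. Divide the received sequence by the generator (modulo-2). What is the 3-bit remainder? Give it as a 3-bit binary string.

000

Modulo-2 division of 1010110000101 by 1101:
  pos 0: 1010 XOR 1101 = 0111
  pos 1: 1111 XOR 1101 = 0010
  pos 3: 1010 XOR 1101 = 0111
  pos 4: 1110 XOR 1101 = 0011
  pos 6: 1100 XOR 1101 = 0001
  pos 9: 1101 XOR 1101 = 0000
Remainder = 000 (zero — the frame passes the CRC check).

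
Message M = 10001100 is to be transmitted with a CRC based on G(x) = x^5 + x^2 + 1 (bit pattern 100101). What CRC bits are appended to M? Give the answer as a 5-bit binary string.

10111

Append 5 zeros: 1000110000000. Divide by 100101 (XOR where the leading bit is 1):
  pos 0: 100011 XOR 100101 = 000110
  pos 3: 110000 XOR 100101 = 010101
  pos 4: 101010 XOR 100101 = 001111
  pos 6: 111100 XOR 100101 = 011001
  pos 7: 110010 XOR 100101 = 010111
Remainder (last 5 bits) = 10111. This is the CRC / FCS.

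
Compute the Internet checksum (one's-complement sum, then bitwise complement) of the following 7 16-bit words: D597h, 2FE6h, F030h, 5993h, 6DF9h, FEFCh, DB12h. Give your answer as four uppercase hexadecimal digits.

One's-complement addition (fold any carry out of bit 15 back into bit 0):
  0xD597 + 0x2FE6 = 0x1057D → wrap carry → 0x057E
  0x057E + 0xF030 = 0x0F5AE
  0xF5AE + 0x5993 = 0x14F41 → wrap carry → 0x4F42
  0x4F42 + 0x6DF9 = 0x0BD3B
  0xBD3B + 0xFEFC = 0x1BC37 → wrap carry → 0xBC38
  0xBC38 + 0xDB12 = 0x1974A → wrap carry → 0x974B
One's-complement sum = 0x974B.
Checksum = ~0x974B & 0xFFFF = 0x68B4.

68B4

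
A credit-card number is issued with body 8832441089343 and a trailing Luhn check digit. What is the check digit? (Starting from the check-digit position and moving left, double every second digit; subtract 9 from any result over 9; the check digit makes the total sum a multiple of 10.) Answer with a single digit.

Partial digits right→left: 3 4 3 9 8 0 1 4 4 2 3 8 8
Double every second digit counting from the check-digit position (so the 1st, 3rd, 5th, ... of the partial from the right).
  doubled (with −9 where >9): 6 6 7 2 8 6 7 → sum 42
  kept as-is: 4 9 0 4 2 8 → sum 27
Total = 42 + 27 = 69.
Check digit = (10 − (69 mod 10)) mod 10 = 1.

1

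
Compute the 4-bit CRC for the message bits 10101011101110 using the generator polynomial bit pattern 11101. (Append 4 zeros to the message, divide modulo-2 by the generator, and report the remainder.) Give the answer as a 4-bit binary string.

1101

Append 4 zeros: 101010111011100000. Divide by 11101 (XOR where the leading bit is 1):
  pos 0: 10101 XOR 11101 = 01000
  pos 1: 10000 XOR 11101 = 01101
  pos 2: 11011 XOR 11101 = 00110
  pos 4: 11011 XOR 11101 = 00110
  pos 6: 11001 XOR 11101 = 00100
  pos 8: 10011 XOR 11101 = 01110
  pos 9: 11100 XOR 11101 = 00001
  pos 13: 10000 XOR 11101 = 01101
Remainder (last 4 bits) = 1101. This is the CRC / FCS.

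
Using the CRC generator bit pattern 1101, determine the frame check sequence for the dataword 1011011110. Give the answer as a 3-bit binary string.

Append 3 zeros: 1011011110000. Divide by 1101 (XOR where the leading bit is 1):
  pos 0: 1011 XOR 1101 = 0110
  pos 1: 1100 XOR 1101 = 0001
  pos 4: 1111 XOR 1101 = 0010
  pos 6: 1010 XOR 1101 = 0111
  pos 7: 1110 XOR 1101 = 0011
  pos 9: 1100 XOR 1101 = 0001
Remainder (last 3 bits) = 001. This is the CRC / FCS.

001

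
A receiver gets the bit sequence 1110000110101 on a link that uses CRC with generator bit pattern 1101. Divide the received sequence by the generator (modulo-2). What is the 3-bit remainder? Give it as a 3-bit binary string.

Modulo-2 division of 1110000110101 by 1101:
  pos 0: 1110 XOR 1101 = 0011
  pos 2: 1100 XOR 1101 = 0001
  pos 5: 1011 XOR 1101 = 0110
  pos 6: 1100 XOR 1101 = 0001
  pos 9: 1101 XOR 1101 = 0000
Remainder = 000 (zero — the frame passes the CRC check).

000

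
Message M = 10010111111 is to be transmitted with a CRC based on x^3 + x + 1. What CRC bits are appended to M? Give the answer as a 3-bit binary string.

010

Append 3 zeros: 10010111111000. Divide by 1011 (XOR where the leading bit is 1):
  pos 0: 1001 XOR 1011 = 0010
  pos 2: 1001 XOR 1011 = 0010
  pos 4: 1011 XOR 1011 = 0000
  pos 8: 1110 XOR 1011 = 0101
  pos 9: 1010 XOR 1011 = 0001
Remainder (last 3 bits) = 010. This is the CRC / FCS.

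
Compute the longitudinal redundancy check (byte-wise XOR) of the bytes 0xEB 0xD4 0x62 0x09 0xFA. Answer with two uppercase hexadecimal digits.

AE

XOR the bytes together:
  start with 0xEB
  0xEB ⊕ 0xD4 = 0x3F
  0x3F ⊕ 0x62 = 0x5D
  0x5D ⊕ 0x09 = 0x54
  0x54 ⊕ 0xFA = 0xAE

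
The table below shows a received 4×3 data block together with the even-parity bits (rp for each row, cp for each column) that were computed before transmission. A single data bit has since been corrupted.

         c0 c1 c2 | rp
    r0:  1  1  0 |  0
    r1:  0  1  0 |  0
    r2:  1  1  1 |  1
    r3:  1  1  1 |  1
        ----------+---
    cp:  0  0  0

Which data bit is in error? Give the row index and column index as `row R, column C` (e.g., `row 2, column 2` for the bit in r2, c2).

row 1, column 0

Recompute each row's even parity and compare to rp:
  r0: data parity 0, sent rp 0 → ok
  r1: data parity 1, sent rp 0 → mismatch
  r2: data parity 1, sent rp 1 → ok
  r3: data parity 1, sent rp 1 → ok
Recompute each column's even parity and compare to cp:
  c0: data parity 1, sent cp 0 → mismatch
  c1: data parity 0, sent cp 0 → ok
  c2: data parity 0, sent cp 0 → ok
Exactly one row (r1) and one column (c0) fail → the flipped bit is at their intersection.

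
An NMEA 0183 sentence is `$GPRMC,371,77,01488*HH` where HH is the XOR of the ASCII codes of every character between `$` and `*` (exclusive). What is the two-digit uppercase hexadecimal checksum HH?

67

XOR the ASCII codes of the payload characters:
  'G' = 0x47 → acc = 0x47
  'P' = 0x50 → acc = 0x17
  'R' = 0x52 → acc = 0x45
  'M' = 0x4D → acc = 0x08
  'C' = 0x43 → acc = 0x4B
  ',' = 0x2C → acc = 0x67
  '3' = 0x33 → acc = 0x54
  '7' = 0x37 → acc = 0x63
  '1' = 0x31 → acc = 0x52
  ',' = 0x2C → acc = 0x7E
  '7' = 0x37 → acc = 0x49
  '7' = 0x37 → acc = 0x7E
  ',' = 0x2C → acc = 0x52
  '0' = 0x30 → acc = 0x62
  '1' = 0x31 → acc = 0x53
  '4' = 0x34 → acc = 0x67
  '8' = 0x38 → acc = 0x5F
  '8' = 0x38 → acc = 0x67
Checksum = 0x67.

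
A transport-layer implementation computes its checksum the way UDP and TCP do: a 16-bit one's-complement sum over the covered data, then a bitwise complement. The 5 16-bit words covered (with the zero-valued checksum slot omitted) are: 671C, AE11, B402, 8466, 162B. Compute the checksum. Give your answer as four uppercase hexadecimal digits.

One's-complement addition (fold any carry out of bit 15 back into bit 0):
  0x671C + 0xAE11 = 0x1152D → wrap carry → 0x152E
  0x152E + 0xB402 = 0x0C930
  0xC930 + 0x8466 = 0x14D96 → wrap carry → 0x4D97
  0x4D97 + 0x162B = 0x063C2
One's-complement sum = 0x63C2.
Checksum = ~0x63C2 & 0xFFFF = 0x9C3D.

9C3D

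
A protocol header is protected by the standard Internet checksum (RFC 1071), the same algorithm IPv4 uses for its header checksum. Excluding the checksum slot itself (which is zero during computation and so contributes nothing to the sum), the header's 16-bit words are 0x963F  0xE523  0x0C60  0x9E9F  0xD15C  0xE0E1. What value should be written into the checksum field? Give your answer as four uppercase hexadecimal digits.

One's-complement addition (fold any carry out of bit 15 back into bit 0):
  0x963F + 0xE523 = 0x17B62 → wrap carry → 0x7B63
  0x7B63 + 0x0C60 = 0x087C3
  0x87C3 + 0x9E9F = 0x12662 → wrap carry → 0x2663
  0x2663 + 0xD15C = 0x0F7BF
  0xF7BF + 0xE0E1 = 0x1D8A0 → wrap carry → 0xD8A1
One's-complement sum = 0xD8A1.
Checksum = ~0xD8A1 & 0xFFFF = 0x275E.

275E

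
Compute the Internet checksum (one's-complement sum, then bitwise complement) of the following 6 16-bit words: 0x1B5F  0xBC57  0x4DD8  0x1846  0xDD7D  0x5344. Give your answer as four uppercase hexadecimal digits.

9168

One's-complement addition (fold any carry out of bit 15 back into bit 0):
  0x1B5F + 0xBC57 = 0x0D7B6
  0xD7B6 + 0x4DD8 = 0x1258E → wrap carry → 0x258F
  0x258F + 0x1846 = 0x03DD5
  0x3DD5 + 0xDD7D = 0x11B52 → wrap carry → 0x1B53
  0x1B53 + 0x5344 = 0x06E97
One's-complement sum = 0x6E97.
Checksum = ~0x6E97 & 0xFFFF = 0x9168.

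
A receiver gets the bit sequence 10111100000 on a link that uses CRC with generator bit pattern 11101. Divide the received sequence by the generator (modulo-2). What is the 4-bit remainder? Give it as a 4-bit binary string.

0010

Modulo-2 division of 10111100000 by 11101:
  pos 0: 10111 XOR 11101 = 01010
  pos 1: 10101 XOR 11101 = 01000
  pos 2: 10000 XOR 11101 = 01101
  pos 3: 11010 XOR 11101 = 00111
  pos 5: 11100 XOR 11101 = 00001
Remainder = 0010 (nonzero — an error is detected).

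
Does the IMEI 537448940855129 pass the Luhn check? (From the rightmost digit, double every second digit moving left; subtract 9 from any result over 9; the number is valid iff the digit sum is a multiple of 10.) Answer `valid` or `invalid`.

From the right, keep odd positions and double even positions (subtract 9 from any doubled value over 9):
  doubled (positions 2,4,...): 4 1 7 8 7 8 6 → sum 41
  kept (positions 1,3,...): 9 1 5 0 9 4 7 5 → sum 40
Total = 81.
81 mod 10 = 1, so the number is invalid.

invalid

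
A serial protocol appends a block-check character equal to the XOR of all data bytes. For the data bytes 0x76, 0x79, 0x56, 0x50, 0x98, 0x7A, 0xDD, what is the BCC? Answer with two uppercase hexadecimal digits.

36

XOR the bytes together:
  start with 0x76
  0x76 ⊕ 0x79 = 0x0F
  0x0F ⊕ 0x56 = 0x59
  0x59 ⊕ 0x50 = 0x09
  0x09 ⊕ 0x98 = 0x91
  0x91 ⊕ 0x7A = 0xEB
  0xEB ⊕ 0xDD = 0x36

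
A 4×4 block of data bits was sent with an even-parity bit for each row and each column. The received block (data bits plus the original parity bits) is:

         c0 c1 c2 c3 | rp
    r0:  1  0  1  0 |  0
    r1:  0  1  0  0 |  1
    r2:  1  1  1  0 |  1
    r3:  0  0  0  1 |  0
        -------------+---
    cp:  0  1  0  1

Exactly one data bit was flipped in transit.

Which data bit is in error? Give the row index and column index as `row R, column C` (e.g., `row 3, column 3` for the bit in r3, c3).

row 3, column 1

Recompute each row's even parity and compare to rp:
  r0: data parity 0, sent rp 0 → ok
  r1: data parity 1, sent rp 1 → ok
  r2: data parity 1, sent rp 1 → ok
  r3: data parity 1, sent rp 0 → mismatch
Recompute each column's even parity and compare to cp:
  c0: data parity 0, sent cp 0 → ok
  c1: data parity 0, sent cp 1 → mismatch
  c2: data parity 0, sent cp 0 → ok
  c3: data parity 1, sent cp 1 → ok
Exactly one row (r3) and one column (c1) fail → the flipped bit is at their intersection.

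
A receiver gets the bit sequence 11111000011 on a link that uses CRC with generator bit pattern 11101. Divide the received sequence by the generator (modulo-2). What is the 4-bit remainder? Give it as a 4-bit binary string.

Modulo-2 division of 11111000011 by 11101:
  pos 0: 11111 XOR 11101 = 00010
  pos 3: 10000 XOR 11101 = 01101
  pos 4: 11010 XOR 11101 = 00111
  pos 6: 11111 XOR 11101 = 00010
Remainder = 0010 (nonzero — an error is detected).

0010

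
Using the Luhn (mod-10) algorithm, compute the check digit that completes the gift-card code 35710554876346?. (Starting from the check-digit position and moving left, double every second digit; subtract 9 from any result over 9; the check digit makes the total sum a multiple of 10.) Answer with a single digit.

1

Partial digits right→left: 6 4 3 6 7 8 4 5 5 0 1 7 5 3
Double every second digit counting from the check-digit position (so the 1st, 3rd, 5th, ... of the partial from the right).
  doubled (with −9 where >9): 3 6 5 8 1 2 1 → sum 26
  kept as-is: 4 6 8 5 0 7 3 → sum 33
Total = 26 + 33 = 59.
Check digit = (10 − (59 mod 10)) mod 10 = 1.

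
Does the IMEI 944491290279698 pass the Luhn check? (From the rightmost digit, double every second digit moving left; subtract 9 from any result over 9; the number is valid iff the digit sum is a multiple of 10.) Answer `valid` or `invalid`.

From the right, keep odd positions and double even positions (subtract 9 from any doubled value over 9):
  doubled (positions 2,4,...): 9 9 4 9 2 8 8 → sum 49
  kept (positions 1,3,...): 8 6 7 0 2 9 4 9 → sum 45
Total = 94.
94 mod 10 = 4, so the number is invalid.

invalid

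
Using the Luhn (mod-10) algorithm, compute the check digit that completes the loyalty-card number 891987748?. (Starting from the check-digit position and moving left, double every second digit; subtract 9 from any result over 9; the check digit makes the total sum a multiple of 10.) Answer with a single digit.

3

Partial digits right→left: 8 4 7 7 8 9 1 9 8
Double every second digit counting from the check-digit position (so the 1st, 3rd, 5th, ... of the partial from the right).
  doubled (with −9 where >9): 7 5 7 2 7 → sum 28
  kept as-is: 4 7 9 9 → sum 29
Total = 28 + 29 = 57.
Check digit = (10 − (57 mod 10)) mod 10 = 3.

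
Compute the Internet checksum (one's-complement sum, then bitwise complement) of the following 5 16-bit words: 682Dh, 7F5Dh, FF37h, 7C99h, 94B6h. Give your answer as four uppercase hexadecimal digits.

One's-complement addition (fold any carry out of bit 15 back into bit 0):
  0x682D + 0x7F5D = 0x0E78A
  0xE78A + 0xFF37 = 0x1E6C1 → wrap carry → 0xE6C2
  0xE6C2 + 0x7C99 = 0x1635B → wrap carry → 0x635C
  0x635C + 0x94B6 = 0x0F812
One's-complement sum = 0xF812.
Checksum = ~0xF812 & 0xFFFF = 0x07ED.

07ED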